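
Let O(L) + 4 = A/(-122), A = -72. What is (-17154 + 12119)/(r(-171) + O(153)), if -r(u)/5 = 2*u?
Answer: -307135/104102 ≈ -2.9503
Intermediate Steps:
r(u) = -10*u
O(L) = -208/61 (O(L) = -4 - 72/(-122) = -4 - 72*(-1/122) = -4 + 36/61 = -208/61)
(-17154 + 12119)/(r(-171) + O(153)) = (-17154 + 12119)/(-10*(-171) - 208/61) = -5035/(1710 - 208/61) = -5035/104102/61 = -5035*61/104102 = -307135/104102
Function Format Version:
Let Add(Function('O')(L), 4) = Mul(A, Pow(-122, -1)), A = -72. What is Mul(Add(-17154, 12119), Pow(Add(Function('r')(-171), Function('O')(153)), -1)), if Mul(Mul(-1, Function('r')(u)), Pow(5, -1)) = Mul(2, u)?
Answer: Rational(-307135, 104102) ≈ -2.9503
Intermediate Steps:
Function('r')(u) = Mul(-10, u) (Function('r')(u) = Mul(-5, Mul(2, u)) = Mul(-10, u))
Function('O')(L) = Rational(-208, 61) (Function('O')(L) = Add(-4, Mul(-72, Pow(-122, -1))) = Add(-4, Mul(-72, Rational(-1, 122))) = Add(-4, Rational(36, 61)) = Rational(-208, 61))
Mul(Add(-17154, 12119), Pow(Add(Function('r')(-171), Function('O')(153)), -1)) = Mul(Add(-17154, 12119), Pow(Add(Mul(-10, -171), Rational(-208, 61)), -1)) = Mul(-5035, Pow(Add(1710, Rational(-208, 61)), -1)) = Mul(-5035, Pow(Rational(104102, 61), -1)) = Mul(-5035, Rational(61, 104102)) = Rational(-307135, 104102)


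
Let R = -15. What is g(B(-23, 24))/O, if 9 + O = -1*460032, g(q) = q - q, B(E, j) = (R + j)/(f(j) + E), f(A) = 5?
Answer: 0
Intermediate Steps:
B(E, j) = (-15 + j)/(5 + E)
g(q) = 0
O = -460041 (O = -9 - 1*460032 = -9 - 460032 = -460041)
g(B(-23, 24))/O = 0/(-460041) = 0*(-1/460041) = 0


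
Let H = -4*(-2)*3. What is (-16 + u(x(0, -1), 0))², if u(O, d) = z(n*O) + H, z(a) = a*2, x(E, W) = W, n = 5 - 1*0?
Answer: 4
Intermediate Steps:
n = 5 (n = 5 + 0 = 5)
z(a) = 2*a
H = 24 (H = 8*3 = 24)
u(O, d) = 24 + 10*O (u(O, d) = 2*(5*O) + 24 = 10*O + 24 = 24 + 10*O)
(-16 + u(x(0, -1), 0))² = (-16 + (24 + 10*(-1)))² = (-16 + (24 - 10))² = (-16 + 14)² = (-2)² = 4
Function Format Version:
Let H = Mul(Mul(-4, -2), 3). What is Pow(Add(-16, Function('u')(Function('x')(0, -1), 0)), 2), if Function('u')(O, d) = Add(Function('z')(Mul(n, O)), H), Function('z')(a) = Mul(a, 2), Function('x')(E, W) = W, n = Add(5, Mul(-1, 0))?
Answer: 4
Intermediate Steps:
n = 5 (n = Add(5, 0) = 5)
Function('z')(a) = Mul(2, a)
H = 24 (H = Mul(8, 3) = 24)
Function('u')(O, d) = Add(24, Mul(10, O)) (Function('u')(O, d) = Add(Mul(2, Mul(5, O)), 24) = Add(Mul(10, O), 24) = Add(24, Mul(10, O)))
Pow(Add(-16, Function('u')(Function('x')(0, -1), 0)), 2) = Pow(Add(-16, Add(24, Mul(10, -1))), 2) = Pow(Add(-16, Add(24, -10)), 2) = Pow(Add(-16, 14), 2) = Pow(-2, 2) = 4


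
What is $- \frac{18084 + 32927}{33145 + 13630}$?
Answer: $- \frac{51011}{46775} \approx -1.0906$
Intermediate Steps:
$- \frac{18084 + 32927}{33145 + 13630} = - \frac{51011}{46775}$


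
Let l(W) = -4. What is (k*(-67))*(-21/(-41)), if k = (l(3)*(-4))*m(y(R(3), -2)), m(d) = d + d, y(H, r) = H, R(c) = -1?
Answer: 45024/41 ≈ 1098.1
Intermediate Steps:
m(d) = 2*d
k = -32 (k = (-4*(-4))*(2*(-1)) = 16*(-2) = -32)
(k*(-67))*(-21/(-41)) = (-32*(-67))*(-21/(-41)) = 2144*(-21*(-1/41)) = 2144*(21/41) = 45024/41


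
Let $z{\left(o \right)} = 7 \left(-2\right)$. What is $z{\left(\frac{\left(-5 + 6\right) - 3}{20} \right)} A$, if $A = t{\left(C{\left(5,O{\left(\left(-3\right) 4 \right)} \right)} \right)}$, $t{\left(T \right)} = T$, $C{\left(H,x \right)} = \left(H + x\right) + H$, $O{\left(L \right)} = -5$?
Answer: $-70$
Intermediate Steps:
$C{\left(H,x \right)} = x + 2 H$
$A = 5$ ($A = -5 + 2 \cdot 5 = -5 + 10 = 5$)
$z{\left(o \right)} = -14$
$z{\left(\frac{\left(-5 + 6\right) - 3}{20} \right)} A = \left(-14\right) 5 = -70$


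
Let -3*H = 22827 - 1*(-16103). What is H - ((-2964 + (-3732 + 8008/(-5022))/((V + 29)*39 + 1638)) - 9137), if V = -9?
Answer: -2653660463/3035799 ≈ -874.12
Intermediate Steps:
H = -38930/3 (H = -(22827 - 1*(-16103))/3 = -(22827 + 16103)/3 = -1/3*38930 = -38930/3 ≈ -12977.)
H - ((-2964 + (-3732 + 8008/(-5022))/((V + 29)*39 + 1638)) - 9137) = -38930/3 - ((-2964 + (-3732 + 8008/(-5022))/((-9 + 29)*39 + 1638)) - 9137) = -38930/3 - ((-2964 + (-3732 + 8008*(-1/5022))/(20*39 + 1638)) - 9137) = -38930/3 - ((-2964 + (-3732 - 4004/2511)/(780 + 1638)) - 9137) = -38930/3 - ((-2964 - 9375056/2511/2418) - 9137) = -38930/3 - ((-2964 - 9375056/2511*1/2418) - 9137) = -38930/3 - ((-2964 - 4687528/3035799) - 9137) = -38930/3 - (-9002795764/3035799 - 9137) = -38930/3 - 1*(-36740891227/3035799) = -38930/3 + 36740891227/3035799 = -2653660463/3035799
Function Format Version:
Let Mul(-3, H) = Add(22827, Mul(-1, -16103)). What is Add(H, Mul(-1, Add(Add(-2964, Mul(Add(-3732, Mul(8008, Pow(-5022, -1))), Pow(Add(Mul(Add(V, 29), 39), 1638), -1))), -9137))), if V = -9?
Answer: Rational(-2653660463, 3035799) ≈ -874.12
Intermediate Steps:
H = Rational(-38930, 3) (H = Mul(Rational(-1, 3), Add(22827, Mul(-1, -16103))) = Mul(Rational(-1, 3), Add(22827, 16103)) = Mul(Rational(-1, 3), 38930) = Rational(-38930, 3) ≈ -12977.)
Add(H, Mul(-1, Add(Add(-2964, Mul(Add(-3732, Mul(8008, Pow(-5022, -1))), Pow(Add(Mul(Add(V, 29), 39), 1638), -1))), -9137))) = Add(Rational(-38930, 3), Mul(-1, Add(Add(-2964, Mul(Add(-3732, Mul(8008, Pow(-5022, -1))), Pow(Add(Mul(Add(-9, 29), 39), 1638), -1))), -9137))) = Add(Rational(-38930, 3), Mul(-1, Add(Add(-2964, Mul(Add(-3732, Mul(8008, Rational(-1, 5022))), Pow(Add(Mul(20, 39), 1638), -1))), -9137))) = Add(Rational(-38930, 3), Mul(-1, Add(Add(-2964, Mul(Add(-3732, Rational(-4004, 2511)), Pow(Add(780, 1638), -1))), -9137))) = Add(Rational(-38930, 3), Mul(-1, Add(Add(-2964, Mul(Rational(-9375056, 2511), Pow(2418, -1))), -9137))) = Add(Rational(-38930, 3), Mul(-1, Add(Add(-2964, Mul(Rational(-9375056, 2511), Rational(1, 2418))), -9137))) = Add(Rational(-38930, 3), Mul(-1, Add(Add(-2964, Rational(-4687528, 3035799)), -9137))) = Add(Rational(-38930, 3), Mul(-1, Add(Rational(-9002795764, 3035799), -9137))) = Add(Rational(-38930, 3), Mul(-1, Rational(-36740891227, 3035799))) = Add(Rational(-38930, 3), Rational(36740891227, 3035799)) = Rational(-2653660463, 3035799)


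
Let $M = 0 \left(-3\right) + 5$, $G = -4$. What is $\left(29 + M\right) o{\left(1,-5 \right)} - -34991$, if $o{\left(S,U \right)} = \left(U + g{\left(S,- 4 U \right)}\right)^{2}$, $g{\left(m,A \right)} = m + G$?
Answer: $37167$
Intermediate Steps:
$g{\left(m,A \right)} = -4 + m$ ($g{\left(m,A \right)} = m - 4 = -4 + m$)
$M = 5$ ($M = 0 + 5 = 5$)
$o{\left(S,U \right)} = \left(-4 + S + U\right)^{2}$ ($o{\left(S,U \right)} = \left(U + \left(-4 + S\right)\right)^{2} = \left(-4 + S + U\right)^{2}$)
$\left(29 + M\right) o{\left(1,-5 \right)} - -34991 = \left(29 + 5\right) \left(-4 + 1 - 5\right)^{2} - -34991 = 34 \left(-8\right)^{2} + 34991 = 34 \cdot 64 + 34991 = 2176 + 34991 = 37167$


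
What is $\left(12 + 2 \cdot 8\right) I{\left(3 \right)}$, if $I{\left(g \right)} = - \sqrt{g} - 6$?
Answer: $-168 - 28 \sqrt{3} \approx -216.5$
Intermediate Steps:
$I{\left(g \right)} = -6 - \sqrt{g}$
$\left(12 + 2 \cdot 8\right) I{\left(3 \right)} = \left(12 + 2 \cdot 8\right) \left(-6 - \sqrt{3}\right) = \left(12 + 16\right) \left(-6 - \sqrt{3}\right) = 28 \left(-6 - \sqrt{3}\right) = -168 - 28 \sqrt{3}$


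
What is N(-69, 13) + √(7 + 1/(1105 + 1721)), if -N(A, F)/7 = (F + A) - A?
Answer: -91 + √6211862/942 ≈ -88.354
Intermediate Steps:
N(A, F) = -7*F (N(A, F) = -7*((F + A) - A) = -7*((A + F) - A) = -7*F)
N(-69, 13) + √(7 + 1/(1105 + 1721)) = -7*13 + √(7 + 1/(1105 + 1721)) = -91 + √(7 + 1/2826) = -91 + √(19783/2826) = -91 + √6211862/942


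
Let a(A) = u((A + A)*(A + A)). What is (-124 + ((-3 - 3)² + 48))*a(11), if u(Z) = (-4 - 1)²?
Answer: -1000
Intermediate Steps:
u(Z) = 25 (u(Z) = (-5)² = 25)
a(A) = 25
(-124 + ((-3 - 3)² + 48))*a(11) = (-124 + ((-3 - 3)² + 48))*25 = (-124 + ((-6)² + 48))*25 = (-124 + (36 + 48))*25 = (-124 + 84)*25 = -40*25 = -1000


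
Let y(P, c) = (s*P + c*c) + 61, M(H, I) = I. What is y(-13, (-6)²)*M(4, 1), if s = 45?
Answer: 772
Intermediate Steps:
y(P, c) = 61 + c² + 45*P (y(P, c) = (45*P + c*c) + 61 = (45*P + c²) + 61 = (c² + 45*P) + 61 = 61 + c² + 45*P)
y(-13, (-6)²)*M(4, 1) = (61 + ((-6)²)² + 45*(-13))*1 = (61 + 36² - 585)*1 = (61 + 1296 - 585)*1 = 772*1 = 772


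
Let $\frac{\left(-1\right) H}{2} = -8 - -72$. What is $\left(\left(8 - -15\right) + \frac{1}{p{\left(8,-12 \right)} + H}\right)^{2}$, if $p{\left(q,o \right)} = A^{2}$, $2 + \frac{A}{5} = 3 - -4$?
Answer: $\frac{130690624}{247009} \approx 529.09$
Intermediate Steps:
$H = -128$ ($H = - 2 \left(-8 - -72\right) = - 2 \left(-8 + 72\right) = \left(-2\right) 64 = -128$)
$A = 25$ ($A = -10 + 5 \left(3 - -4\right) = -10 + 5 \left(3 + 4\right) = -10 + 5 \cdot 7 = -10 + 35 = 25$)
$p{\left(q,o \right)} = 625$ ($p{\left(q,o \right)} = 25^{2} = 625$)
$\left(\left(8 - -15\right) + \frac{1}{p{\left(8,-12 \right)} + H}\right)^{2} = \left(\left(8 - -15\right) + \frac{1}{625 - 128}\right)^{2} = \left(\left(8 + 15\right) + \frac{1}{497}\right)^{2} = \left(23 + \frac{1}{497}\right)^{2} = \left(\frac{11432}{497}\right)^{2} = \frac{130690624}{247009}$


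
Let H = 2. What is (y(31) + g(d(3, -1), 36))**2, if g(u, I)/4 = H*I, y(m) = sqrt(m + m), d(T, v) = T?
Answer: (288 + sqrt(62))**2 ≈ 87541.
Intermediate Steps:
y(m) = sqrt(2)*sqrt(m) (y(m) = sqrt(2*m) = sqrt(2)*sqrt(m))
g(u, I) = 8*I (g(u, I) = 4*(2*I) = 8*I)
(y(31) + g(d(3, -1), 36))**2 = (sqrt(2)*sqrt(31) + 8*36)**2 = (sqrt(62) + 288)**2 = (288 + sqrt(62))**2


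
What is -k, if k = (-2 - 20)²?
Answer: -484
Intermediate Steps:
k = 484 (k = (-22)² = 484)
-k = -1*484 = -484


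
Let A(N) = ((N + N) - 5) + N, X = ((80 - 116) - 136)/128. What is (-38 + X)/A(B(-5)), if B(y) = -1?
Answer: 1259/256 ≈ 4.9180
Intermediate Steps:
X = -43/32 (X = (-36 - 136)*(1/128) = -172*1/128 = -43/32 ≈ -1.3438)
A(N) = -5 + 3*N (A(N) = (2*N - 5) + N = (-5 + 2*N) + N = -5 + 3*N)
(-38 + X)/A(B(-5)) = (-38 - 43/32)/(-5 + 3*(-1)) = -1259/(32*(-5 - 3)) = -1259/32/(-8) = -1259/32*(-⅛) = 1259/256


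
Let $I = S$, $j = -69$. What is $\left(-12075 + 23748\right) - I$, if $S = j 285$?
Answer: $31338$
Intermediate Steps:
$S = -19665$ ($S = \left(-69\right) 285 = -19665$)
$I = -19665$
$\left(-12075 + 23748\right) - I = \left(-12075 + 23748\right) - -19665 = 11673 + 19665 = 31338$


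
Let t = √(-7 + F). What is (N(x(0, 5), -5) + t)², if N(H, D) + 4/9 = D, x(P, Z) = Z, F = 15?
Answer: 3049/81 - 196*√2/9 ≈ 6.8435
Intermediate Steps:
N(H, D) = -4/9 + D
t = 2*√2 (t = √(-7 + 15) = √8 = 2*√2 ≈ 2.8284)
(N(x(0, 5), -5) + t)² = ((-4/9 - 5) + 2*√2)² = (-49/9 + 2*√2)²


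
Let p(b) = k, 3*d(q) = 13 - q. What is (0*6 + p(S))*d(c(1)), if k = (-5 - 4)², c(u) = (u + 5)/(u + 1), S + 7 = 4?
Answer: 270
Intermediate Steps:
S = -3 (S = -7 + 4 = -3)
c(u) = (5 + u)/(1 + u)
d(q) = 13/3 - q/3 (d(q) = (13 - q)/3 = 13/3 - q/3)
k = 81 (k = (-9)² = 81)
p(b) = 81
(0*6 + p(S))*d(c(1)) = (0*6 + 81)*(13/3 - (5 + 1)/(3*(1 + 1))) = (0 + 81)*(13/3 - 6/(3*2)) = 81*(13/3 - 6/6) = 81*(13/3 - ⅓*3) = 81*(13/3 - 1) = 81*(10/3) = 270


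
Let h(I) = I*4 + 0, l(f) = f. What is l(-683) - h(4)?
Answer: -699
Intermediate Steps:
h(I) = 4*I (h(I) = 4*I + 0 = 4*I)
l(-683) - h(4) = -683 - 4*4 = -683 - 1*16 = -683 - 16 = -699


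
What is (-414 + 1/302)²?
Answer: 15631750729/91204 ≈ 1.7139e+5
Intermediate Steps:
(-414 + 1/302)² = (-125027/302)² = 15631750729/91204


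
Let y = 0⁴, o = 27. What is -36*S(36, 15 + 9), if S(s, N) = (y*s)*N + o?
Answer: -972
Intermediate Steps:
y = 0
S(s, N) = 27 (S(s, N) = (0*s)*N + 27 = 0*N + 27 = 0 + 27 = 27)
-36*S(36, 15 + 9) = -36*27 = -972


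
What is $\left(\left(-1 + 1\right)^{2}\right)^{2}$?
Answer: $0$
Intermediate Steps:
$\left(\left(-1 + 1\right)^{2}\right)^{2} = \left(0^{2}\right)^{2} = 0^{2} = 0$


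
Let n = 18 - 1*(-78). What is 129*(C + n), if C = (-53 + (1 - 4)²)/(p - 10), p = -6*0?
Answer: 64758/5 ≈ 12952.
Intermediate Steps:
n = 96 (n = 18 + 78 = 96)
p = 0
C = 22/5 (C = (-53 + (1 - 4)²)/(0 - 10) = (-53 + (-3)²)/(-10) = (-53 + 9)*(-⅒) = -44*(-⅒) = 22/5 ≈ 4.4000)
129*(C + n) = 129*(22/5 + 96) = 129*(502/5) = 64758/5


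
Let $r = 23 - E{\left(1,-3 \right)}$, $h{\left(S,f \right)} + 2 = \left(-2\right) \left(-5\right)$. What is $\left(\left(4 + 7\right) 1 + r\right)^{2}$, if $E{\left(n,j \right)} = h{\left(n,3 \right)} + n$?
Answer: $625$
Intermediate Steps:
$h{\left(S,f \right)} = 8$ ($h{\left(S,f \right)} = -2 - -10 = -2 + 10 = 8$)
$E{\left(n,j \right)} = 8 + n$
$r = 14$ ($r = 23 - \left(8 + 1\right) = 23 - 9 = 14$)
$\left(\left(4 + 7\right) 1 + r\right)^{2} = \left(\left(4 + 7\right) 1 + 14\right)^{2} = \left(11 \cdot 1 + 14\right)^{2} = \left(11 + 14\right)^{2} = 25^{2} = 625$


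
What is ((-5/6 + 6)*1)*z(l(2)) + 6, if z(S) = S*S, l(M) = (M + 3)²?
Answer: 19411/6 ≈ 3235.2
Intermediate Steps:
l(M) = (3 + M)²
z(S) = S²
((-5/6 + 6)*1)*z(l(2)) + 6 = ((-5/6 + 6)*1)*((3 + 2)²)² + 6 = ((-5*⅙ + 6)*1)*(5²)² + 6 = ((-⅚ + 6)*1)*25² + 6 = ((31/6)*1)*625 + 6 = (31/6)*625 + 6 = 19375/6 + 6 = 19411/6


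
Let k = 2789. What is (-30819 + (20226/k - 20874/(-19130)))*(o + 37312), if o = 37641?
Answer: -61606064306877696/26676785 ≈ -2.3093e+9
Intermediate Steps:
(-30819 + (20226/k - 20874/(-19130)))*(o + 37312) = (-30819 + (20226/2789 - 20874/(-19130)))*(37641 + 37312) = (-30819 + (20226*(1/2789) - 20874*(-1/19130)))*74953 = (-30819 + (20226/2789 + 10437/9565))*74953 = (-30819 + 222570483/26676785)*74953 = -821929266432/26676785*74953 = -61606064306877696/26676785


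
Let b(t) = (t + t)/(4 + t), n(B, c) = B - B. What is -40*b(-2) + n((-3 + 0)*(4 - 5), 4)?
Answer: 80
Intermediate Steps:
n(B, c) = 0
b(t) = 2*t/(4 + t) (b(t) = (2*t)/(4 + t) = 2*t/(4 + t))
-40*b(-2) + n((-3 + 0)*(4 - 5), 4) = -80*(-2)/(4 - 2) + 0 = -80*(-2)/2 + 0 = -40*(-2) + 0 = 80 + 0 = 80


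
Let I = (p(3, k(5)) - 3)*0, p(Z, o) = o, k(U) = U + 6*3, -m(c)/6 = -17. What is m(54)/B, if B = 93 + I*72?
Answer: 34/31 ≈ 1.0968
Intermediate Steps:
m(c) = 102 (m(c) = -6*(-17) = 102)
k(U) = 18 + U (k(U) = U + 18 = 18 + U)
I = 0 (I = ((18 + 5) - 3)*0 = (23 - 3)*0 = 20*0 = 0)
B = 93 (B = 93 + 0*72 = 93 + 0 = 93)
m(54)/B = 102/93 = 102*(1/93) = 34/31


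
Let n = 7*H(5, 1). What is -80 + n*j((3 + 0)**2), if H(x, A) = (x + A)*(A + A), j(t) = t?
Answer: 676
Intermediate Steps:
H(x, A) = 2*A*(A + x) (H(x, A) = (A + x)*(2*A) = 2*A*(A + x))
n = 84 (n = 7*(2*1*(1 + 5)) = 7*(2*1*6) = 7*12 = 84)
-80 + n*j((3 + 0)**2) = -80 + 84*(3 + 0)**2 = -80 + 84*3**2 = -80 + 84*9 = -80 + 756 = 676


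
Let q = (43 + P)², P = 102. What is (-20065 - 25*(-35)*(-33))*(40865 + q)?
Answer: -3028896600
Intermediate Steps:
q = 21025 (q = (43 + 102)² = 145² = 21025)
(-20065 - 25*(-35)*(-33))*(40865 + q) = (-20065 - 25*(-35)*(-33))*(40865 + 21025) = (-20065 + 875*(-33))*61890 = (-20065 - 28875)*61890 = -48940*61890 = -3028896600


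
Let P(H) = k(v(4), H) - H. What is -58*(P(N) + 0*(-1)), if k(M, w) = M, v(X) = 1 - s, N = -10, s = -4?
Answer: -870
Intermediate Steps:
v(X) = 5 (v(X) = 1 - 1*(-4) = 1 + 4 = 5)
P(H) = 5 - H
-58*(P(N) + 0*(-1)) = -58*((5 - 1*(-10)) + 0*(-1)) = -58*((5 + 10) + 0) = -58*(15 + 0) = -58*15 = -870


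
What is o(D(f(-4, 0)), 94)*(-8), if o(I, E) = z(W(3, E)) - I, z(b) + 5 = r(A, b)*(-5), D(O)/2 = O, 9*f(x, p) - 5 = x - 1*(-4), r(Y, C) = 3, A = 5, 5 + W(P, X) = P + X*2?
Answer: 1520/9 ≈ 168.89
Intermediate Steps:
W(P, X) = -5 + P + 2*X (W(P, X) = -5 + (P + X*2) = -5 + (P + 2*X) = -5 + P + 2*X)
f(x, p) = 1 + x/9 (f(x, p) = 5/9 + (x - 1*(-4))/9 = 5/9 + (x + 4)/9 = 5/9 + (4 + x)/9 = 5/9 + (4/9 + x/9) = 1 + x/9)
D(O) = 2*O
z(b) = -20 (z(b) = -5 + 3*(-5) = -5 - 15 = -20)
o(I, E) = -20 - I
o(D(f(-4, 0)), 94)*(-8) = (-20 - 2*(1 + (1/9)*(-4)))*(-8) = (-20 - 2*(1 - 4/9))*(-8) = (-20 - 2*5/9)*(-8) = (-20 - 1*10/9)*(-8) = (-20 - 10/9)*(-8) = -190/9*(-8) = 1520/9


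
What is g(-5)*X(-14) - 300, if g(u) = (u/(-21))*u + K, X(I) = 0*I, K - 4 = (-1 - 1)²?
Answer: -300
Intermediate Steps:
K = 8 (K = 4 + (-1 - 1)² = 4 + (-2)² = 4 + 4 = 8)
X(I) = 0
g(u) = 8 - u²/21 (g(u) = (u/(-21))*u + 8 = (u*(-1/21))*u + 8 = (-u/21)*u + 8 = -u²/21 + 8 = 8 - u²/21)
g(-5)*X(-14) - 300 = (8 - 1/21*(-5)²)*0 - 300 = (8 - 1/21*25)*0 - 300 = (8 - 25/21)*0 - 300 = (143/21)*0 - 300 = 0 - 300 = -300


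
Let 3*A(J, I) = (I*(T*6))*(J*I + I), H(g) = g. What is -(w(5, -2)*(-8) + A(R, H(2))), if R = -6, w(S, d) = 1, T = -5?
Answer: -192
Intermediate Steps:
A(J, I) = -10*I*(I + I*J) (A(J, I) = ((I*(-5*6))*(J*I + I))/3 = ((I*(-30))*(I*J + I))/3 = ((-30*I)*(I + I*J))/3 = (-30*I*(I + I*J))/3 = -10*I*(I + I*J))
-(w(5, -2)*(-8) + A(R, H(2))) = -(1*(-8) + 10*2**2*(-1 - 1*(-6))) = -(-8 + 10*4*(-1 + 6)) = -(-8 + 10*4*5) = -(-8 + 200) = -1*192 = -192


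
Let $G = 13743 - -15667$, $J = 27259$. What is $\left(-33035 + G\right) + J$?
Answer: $23634$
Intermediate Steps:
$G = 29410$ ($G = 13743 + 15667 = 29410$)
$\left(-33035 + G\right) + J = \left(-33035 + 29410\right) + 27259 = -3625 + 27259 = 23634$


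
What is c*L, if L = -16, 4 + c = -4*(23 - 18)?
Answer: 384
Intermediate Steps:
c = -24 (c = -4 - 4*(23 - 18) = -4 - 4*5 = -4 - 20 = -24)
c*L = -24*(-16) = 384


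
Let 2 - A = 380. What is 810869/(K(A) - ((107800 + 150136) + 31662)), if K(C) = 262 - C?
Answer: -810869/288958 ≈ -2.8062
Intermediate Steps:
A = -378 (A = 2 - 1*380 = 2 - 380 = -378)
810869/(K(A) - ((107800 + 150136) + 31662)) = 810869/((262 - 1*(-378)) - ((107800 + 150136) + 31662)) = 810869/((262 + 378) - (257936 + 31662)) = 810869/(640 - 1*289598) = 810869/(640 - 289598) = 810869/(-288958) = 810869*(-1/288958) = -810869/288958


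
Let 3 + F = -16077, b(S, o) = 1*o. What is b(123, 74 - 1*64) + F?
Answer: -16070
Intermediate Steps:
b(S, o) = o
F = -16080 (F = -3 - 16077 = -16080)
b(123, 74 - 1*64) + F = (74 - 1*64) - 16080 = (74 - 64) - 16080 = 10 - 16080 = -16070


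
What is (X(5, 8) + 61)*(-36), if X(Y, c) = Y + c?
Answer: -2664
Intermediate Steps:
(X(5, 8) + 61)*(-36) = ((5 + 8) + 61)*(-36) = (13 + 61)*(-36) = 74*(-36) = -2664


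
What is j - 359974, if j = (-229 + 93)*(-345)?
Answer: -313054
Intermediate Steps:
j = 46920 (j = -136*(-345) = 46920)
j - 359974 = 46920 - 359974 = -313054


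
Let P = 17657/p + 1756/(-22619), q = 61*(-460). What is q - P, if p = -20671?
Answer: -13119223530981/467557349 ≈ -28059.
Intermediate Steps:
q = -28060
P = -435681959/467557349 (P = 17657/(-20671) + 1756/(-22619) = 17657*(-1/20671) + 1756*(-1/22619) = -17657/20671 - 1756/22619 = -435681959/467557349 ≈ -0.93183)
q - P = -28060 - 1*(-435681959/467557349) = -28060 + 435681959/467557349 = -13119223530981/467557349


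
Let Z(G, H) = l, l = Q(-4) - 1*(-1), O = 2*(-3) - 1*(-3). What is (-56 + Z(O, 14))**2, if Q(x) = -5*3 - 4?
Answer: 5476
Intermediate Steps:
Q(x) = -19 (Q(x) = -15 - 4 = -19)
O = -3 (O = -6 + 3 = -3)
l = -18 (l = -19 - 1*(-1) = -19 + 1 = -18)
Z(G, H) = -18
(-56 + Z(O, 14))**2 = (-56 - 18)**2 = (-74)**2 = 5476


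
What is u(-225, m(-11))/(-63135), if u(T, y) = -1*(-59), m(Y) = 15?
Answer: -59/63135 ≈ -0.00093451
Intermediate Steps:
u(T, y) = 59
u(-225, m(-11))/(-63135) = 59/(-63135) = 59*(-1/63135) = -59/63135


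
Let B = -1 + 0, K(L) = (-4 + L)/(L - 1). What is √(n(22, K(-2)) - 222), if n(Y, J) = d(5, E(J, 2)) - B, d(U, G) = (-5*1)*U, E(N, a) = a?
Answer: I*√246 ≈ 15.684*I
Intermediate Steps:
d(U, G) = -5*U
K(L) = (-4 + L)/(-1 + L)
B = -1
n(Y, J) = -24 (n(Y, J) = -5*5 - 1*(-1) = -25 + 1 = -24)
√(n(22, K(-2)) - 222) = √(-24 - 222) = √(-246) = I*√246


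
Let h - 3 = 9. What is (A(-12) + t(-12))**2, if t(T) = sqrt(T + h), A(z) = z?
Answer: 144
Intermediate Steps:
h = 12 (h = 3 + 9 = 12)
t(T) = sqrt(12 + T) (t(T) = sqrt(T + 12) = sqrt(12 + T))
(A(-12) + t(-12))**2 = (-12 + sqrt(12 - 12))**2 = (-12 + sqrt(0))**2 = (-12 + 0)**2 = (-12)**2 = 144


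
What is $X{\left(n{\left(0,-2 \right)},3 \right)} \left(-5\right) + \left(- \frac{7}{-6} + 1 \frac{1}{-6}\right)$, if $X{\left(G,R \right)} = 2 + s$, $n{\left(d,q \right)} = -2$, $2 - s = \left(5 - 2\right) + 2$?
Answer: $6$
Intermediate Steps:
$s = -3$ ($s = 2 - \left(\left(5 - 2\right) + 2\right) = 2 - \left(3 + 2\right) = 2 - 5 = -3$)
$X{\left(G,R \right)} = -1$ ($X{\left(G,R \right)} = 2 - 3 = -1$)
$X{\left(n{\left(0,-2 \right)},3 \right)} \left(-5\right) + \left(- \frac{7}{-6} + 1 \frac{1}{-6}\right) = \left(-1\right) \left(-5\right) + \left(- \frac{7}{-6} + 1 \frac{1}{-6}\right) = 5 + \left(\left(-7\right) \left(- \frac{1}{6}\right) + 1 \left(- \frac{1}{6}\right)\right) = 5 + \left(\frac{7}{6} - \frac{1}{6}\right) = 5 + 1 = 6$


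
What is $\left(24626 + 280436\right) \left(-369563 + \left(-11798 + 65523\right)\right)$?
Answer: $-96350171956$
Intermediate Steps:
$\left(24626 + 280436\right) \left(-369563 + \left(-11798 + 65523\right)\right) = 305062 \left(-369563 + 53725\right) = 305062 \left(-315838\right) = -96350171956$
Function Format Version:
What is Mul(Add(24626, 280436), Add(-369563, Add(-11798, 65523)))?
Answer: -96350171956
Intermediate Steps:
Mul(Add(24626, 280436), Add(-369563, Add(-11798, 65523))) = Mul(305062, Add(-369563, 53725)) = Mul(305062, -315838) = -96350171956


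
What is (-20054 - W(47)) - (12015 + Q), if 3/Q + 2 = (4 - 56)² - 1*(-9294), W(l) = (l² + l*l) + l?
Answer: -438261867/11996 ≈ -36534.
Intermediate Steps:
W(l) = l + 2*l² (W(l) = (l² + l²) + l = 2*l² + l = l + 2*l²)
Q = 3/11996 (Q = 3/(-2 + ((4 - 56)² - 1*(-9294))) = 3/(-2 + ((-52)² + 9294)) = 3/(-2 + (2704 + 9294)) = 3/(-2 + 11998) = 3/11996 ≈ 0.00025008)
(-20054 - W(47)) - (12015 + Q) = (-20054 - 47*(1 + 2*47)) - (12015 + 3/11996) = (-20054 - 47*(1 + 94)) - 1*144131943/11996 = (-20054 - 47*95) - 144131943/11996 = (-20054 - 1*4465) - 144131943/11996 = (-20054 - 4465) - 144131943/11996 = -24519 - 144131943/11996 = -438261867/11996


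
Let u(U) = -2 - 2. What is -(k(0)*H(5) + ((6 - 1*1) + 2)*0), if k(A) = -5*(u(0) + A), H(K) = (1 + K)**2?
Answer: -720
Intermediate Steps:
u(U) = -4
k(A) = 20 - 5*A (k(A) = -5*(-4 + A) = 20 - 5*A)
-(k(0)*H(5) + ((6 - 1*1) + 2)*0) = -((20 - 5*0)*(1 + 5)**2 + ((6 - 1*1) + 2)*0) = -((20 + 0)*6**2 + ((6 - 1) + 2)*0) = -(20*36 + (5 + 2)*0) = -(720 + 7*0) = -(720 + 0) = -1*720 = -720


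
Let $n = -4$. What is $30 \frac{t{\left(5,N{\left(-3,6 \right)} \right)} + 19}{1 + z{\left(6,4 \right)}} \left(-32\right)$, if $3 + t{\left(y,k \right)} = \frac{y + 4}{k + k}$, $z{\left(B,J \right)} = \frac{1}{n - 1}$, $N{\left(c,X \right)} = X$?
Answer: $-20100$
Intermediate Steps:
$z{\left(B,J \right)} = - \frac{1}{5}$ ($z{\left(B,J \right)} = \frac{1}{-4 - 1} = \frac{1}{-5} = - \frac{1}{5}$)
$t{\left(y,k \right)} = -3 + \frac{4 + y}{2 k}$ ($t{\left(y,k \right)} = -3 + \frac{y + 4}{k + k} = -3 + \frac{4 + y}{2 k}$)
$30 \frac{t{\left(5,N{\left(-3,6 \right)} \right)} + 19}{1 + z{\left(6,4 \right)}} \left(-32\right) = 30 \frac{\frac{4 + 5 - 36}{2 \cdot 6} + 19}{1 - \frac{1}{5}} \left(-32\right) = 30 \frac{\frac{1}{2} \cdot \frac{1}{6} \left(4 + 5 - 36\right) + 19}{\frac{4}{5}} \left(-32\right) = 30 \left(\frac{1}{2} \cdot \frac{1}{6} \left(-27\right) + 19\right) \frac{5}{4} \left(-32\right) = 30 \left(- \frac{9}{4} + 19\right) \frac{5}{4} \left(-32\right) = 30 \cdot \frac{67}{4} \cdot \frac{5}{4} \left(-32\right) = 30 \cdot \frac{335}{16} \left(-32\right) = \frac{5025}{8} \left(-32\right) = -20100$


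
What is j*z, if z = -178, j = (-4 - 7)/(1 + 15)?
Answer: 979/8 ≈ 122.38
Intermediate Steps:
j = -11/16 ≈ -0.68750
j*z = -11/16*(-178) = 979/8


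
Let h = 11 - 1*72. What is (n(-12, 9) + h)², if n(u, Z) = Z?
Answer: 2704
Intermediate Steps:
h = -61 (h = 11 - 72 = -61)
(n(-12, 9) + h)² = (9 - 61)² = (-52)² = 2704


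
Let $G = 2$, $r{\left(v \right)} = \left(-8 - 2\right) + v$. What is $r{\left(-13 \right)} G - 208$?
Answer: $-254$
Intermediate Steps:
$r{\left(v \right)} = -10 + v$
$r{\left(-13 \right)} G - 208 = \left(-10 - 13\right) 2 - 208 = \left(-23\right) 2 - 208 = -46 - 208 = -254$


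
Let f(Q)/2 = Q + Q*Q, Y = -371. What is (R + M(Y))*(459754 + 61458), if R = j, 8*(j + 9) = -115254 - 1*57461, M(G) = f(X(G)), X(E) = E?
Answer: 263672420499/2 ≈ 1.3184e+11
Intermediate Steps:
f(Q) = 2*Q + 2*Q² (f(Q) = 2*(Q + Q*Q) = 2*(Q + Q²) = 2*Q + 2*Q²)
M(G) = 2*G*(1 + G)
j = -172787/8 (j = -9 + (-115254 - 1*57461)/8 = -9 + (-115254 - 57461)/8 = -9 + (⅛)*(-172715) = -9 - 172715/8 = -172787/8 ≈ -21598.)
R = -172787/8 ≈ -21598.
(R + M(Y))*(459754 + 61458) = (-172787/8 + 2*(-371)*(1 - 371))*(459754 + 61458) = (-172787/8 + 2*(-371)*(-370))*521212 = (-172787/8 + 274540)*521212 = (2023533/8)*521212 = 263672420499/2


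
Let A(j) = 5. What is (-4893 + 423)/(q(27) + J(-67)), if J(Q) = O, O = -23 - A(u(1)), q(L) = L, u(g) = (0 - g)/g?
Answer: 4470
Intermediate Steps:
u(g) = -1 (u(g) = (-g)/g = -1)
O = -28 (O = -23 - 1*5 = -23 - 5 = -28)
J(Q) = -28
(-4893 + 423)/(q(27) + J(-67)) = (-4893 + 423)/(27 - 28) = -4470/(-1) = -4470*(-1) = 4470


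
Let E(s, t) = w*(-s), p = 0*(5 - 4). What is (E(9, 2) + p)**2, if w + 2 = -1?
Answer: 729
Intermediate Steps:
w = -3 (w = -2 - 1 = -3)
p = 0 (p = 0*1 = 0)
E(s, t) = 3*s (E(s, t) = -(-3)*s = 3*s)
(E(9, 2) + p)**2 = (3*9 + 0)**2 = (27 + 0)**2 = 27**2 = 729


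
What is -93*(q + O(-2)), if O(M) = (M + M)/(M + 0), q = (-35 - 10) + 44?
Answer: -93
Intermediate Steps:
q = -1 (q = -45 + 44 = -1)
O(M) = 2 (O(M) = (2*M)/M = 2)
-93*(q + O(-2)) = -93*(-1 + 2) = -93*1 = -93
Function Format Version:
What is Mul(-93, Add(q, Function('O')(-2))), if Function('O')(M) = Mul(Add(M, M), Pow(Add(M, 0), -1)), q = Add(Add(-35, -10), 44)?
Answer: -93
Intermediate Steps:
q = -1 (q = Add(-45, 44) = -1)
Function('O')(M) = 2 (Function('O')(M) = Mul(Mul(2, M), Pow(M, -1)) = 2)
Mul(-93, Add(q, Function('O')(-2))) = Mul(-93, Add(-1, 2)) = Mul(-93, 1) = -93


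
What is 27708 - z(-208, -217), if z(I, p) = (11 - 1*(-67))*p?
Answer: 44634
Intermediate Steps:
z(I, p) = 78*p (z(I, p) = (11 + 67)*p = 78*p)
27708 - z(-208, -217) = 27708 - 78*(-217) = 27708 - 1*(-16926) = 27708 + 16926 = 44634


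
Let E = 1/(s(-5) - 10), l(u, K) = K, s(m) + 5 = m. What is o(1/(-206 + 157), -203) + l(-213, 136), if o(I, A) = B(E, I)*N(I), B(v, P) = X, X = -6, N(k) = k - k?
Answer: 136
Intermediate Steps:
s(m) = -5 + m
N(k) = 0
E = -1/20 (E = 1/((-5 - 5) - 10) = 1/(-10 - 10) = 1/(-20) = -1/20 ≈ -0.050000)
B(v, P) = -6
o(I, A) = 0 (o(I, A) = -6*0 = 0)
o(1/(-206 + 157), -203) + l(-213, 136) = 0 + 136 = 136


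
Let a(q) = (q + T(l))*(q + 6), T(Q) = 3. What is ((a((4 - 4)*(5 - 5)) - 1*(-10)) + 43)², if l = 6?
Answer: 5041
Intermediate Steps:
a(q) = (3 + q)*(6 + q) (a(q) = (q + 3)*(q + 6) = (3 + q)*(6 + q))
((a((4 - 4)*(5 - 5)) - 1*(-10)) + 43)² = (((18 + ((4 - 4)*(5 - 5))² + 9*((4 - 4)*(5 - 5))) - 1*(-10)) + 43)² = (((18 + (0*0)² + 9*(0*0)) + 10) + 43)² = (((18 + 0² + 9*0) + 10) + 43)² = (((18 + 0 + 0) + 10) + 43)² = ((18 + 10) + 43)² = (28 + 43)² = 71² = 5041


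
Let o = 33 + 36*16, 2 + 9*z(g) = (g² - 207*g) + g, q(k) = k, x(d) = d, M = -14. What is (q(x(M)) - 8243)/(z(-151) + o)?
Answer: -3231/2582 ≈ -1.2514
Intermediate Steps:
z(g) = -2/9 - 206*g/9 + g²/9 (z(g) = -2/9 + ((g² - 207*g) + g)/9 = -2/9 + (g² - 206*g)/9 = -2/9 + (-206*g/9 + g²/9) = -2/9 - 206*g/9 + g²/9)
o = 609 (o = 33 + 576 = 609)
(q(x(M)) - 8243)/(z(-151) + o) = (-14 - 8243)/((-2/9 - 206/9*(-151) + (⅑)*(-151)²) + 609) = -8257/((-2/9 + 31106/9 + (⅑)*22801) + 609) = -8257/((-2/9 + 31106/9 + 22801/9) + 609) = -8257/(53905/9 + 609) = -8257/59386/9 = -8257*9/59386 = -3231/2582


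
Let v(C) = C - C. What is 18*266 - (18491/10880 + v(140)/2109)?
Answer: 52074949/10880 ≈ 4786.3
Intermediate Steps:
v(C) = 0
18*266 - (18491/10880 + v(140)/2109) = 18*266 - (18491/10880 + 0/2109) = 4788 - (18491*(1/10880) + 0*(1/2109)) = 4788 - (18491/10880 + 0) = 4788 - 1*18491/10880 = 4788 - 18491/10880 = 52074949/10880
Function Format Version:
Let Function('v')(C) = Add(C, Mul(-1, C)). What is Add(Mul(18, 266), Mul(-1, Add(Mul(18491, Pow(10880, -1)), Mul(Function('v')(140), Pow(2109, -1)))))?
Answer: Rational(52074949, 10880) ≈ 4786.3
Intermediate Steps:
Function('v')(C) = 0
Add(Mul(18, 266), Mul(-1, Add(Mul(18491, Pow(10880, -1)), Mul(Function('v')(140), Pow(2109, -1))))) = Add(Mul(18, 266), Mul(-1, Add(Mul(18491, Pow(10880, -1)), Mul(0, Pow(2109, -1))))) = Add(4788, Mul(-1, Add(Mul(18491, Rational(1, 10880)), Mul(0, Rational(1, 2109))))) = Add(4788, Mul(-1, Add(Rational(18491, 10880), 0))) = Add(4788, Mul(-1, Rational(18491, 10880))) = Add(4788, Rational(-18491, 10880)) = Rational(52074949, 10880)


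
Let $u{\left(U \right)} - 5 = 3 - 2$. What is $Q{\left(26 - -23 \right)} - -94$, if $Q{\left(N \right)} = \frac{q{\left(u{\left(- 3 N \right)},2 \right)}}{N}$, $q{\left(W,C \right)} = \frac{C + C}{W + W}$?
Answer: $\frac{13819}{147} \approx 94.007$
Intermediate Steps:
$u{\left(U \right)} = 6$ ($u{\left(U \right)} = 5 + \left(3 - 2\right) = 5 + 1 = 6$)
$q{\left(W,C \right)} = \frac{C}{W}$ ($q{\left(W,C \right)} = \frac{2 C}{2 W} = 2 C \frac{1}{2 W} = \frac{C}{W}$)
$Q{\left(N \right)} = \frac{1}{3 N}$ ($Q{\left(N \right)} = \frac{2 \cdot \frac{1}{6}}{N} = \frac{1}{3 N}$)
$Q{\left(26 - -23 \right)} - -94 = \frac{1}{3 \left(26 - -23\right)} - -94 = \frac{1}{3 \left(26 + 23\right)} + \left(-34 + 128\right) = \frac{1}{3 \cdot 49} + 94 = \frac{1}{3} \cdot \frac{1}{49} + 94 = \frac{1}{147} + 94 = \frac{13819}{147}$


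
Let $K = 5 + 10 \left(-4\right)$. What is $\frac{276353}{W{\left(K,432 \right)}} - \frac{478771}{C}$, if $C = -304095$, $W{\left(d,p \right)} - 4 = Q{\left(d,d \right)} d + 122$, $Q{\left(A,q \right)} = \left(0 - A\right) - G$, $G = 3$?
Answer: $- \frac{11937381023}{43181490} \approx -276.45$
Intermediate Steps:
$K = -35$ ($K = 5 - 40 = -35$)
$Q{\left(A,q \right)} = -3 - A$ ($Q{\left(A,q \right)} = \left(0 - A\right) - 3 = - A - 3 = -3 - A$)
$W{\left(d,p \right)} = 126 + d \left(-3 - d\right)$ ($W{\left(d,p \right)} = 4 + \left(\left(-3 - d\right) d + 122\right) = 4 + \left(d \left(-3 - d\right) + 122\right) = 4 + \left(122 + d \left(-3 - d\right)\right) = 126 + d \left(-3 - d\right)$)
$\frac{276353}{W{\left(K,432 \right)}} - \frac{478771}{C} = \frac{276353}{126 - - 35 \left(3 - 35\right)} - \frac{478771}{-304095} = \frac{276353}{126 - \left(-35\right) \left(-32\right)} - - \frac{478771}{304095} = \frac{276353}{126 - 1120} + \frac{478771}{304095} = \frac{276353}{-994} + \frac{478771}{304095} = 276353 \left(- \frac{1}{994}\right) + \frac{478771}{304095} = - \frac{39479}{142} + \frac{478771}{304095} = - \frac{11937381023}{43181490}$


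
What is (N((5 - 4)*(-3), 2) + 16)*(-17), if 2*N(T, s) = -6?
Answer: -221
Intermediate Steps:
N(T, s) = -3 (N(T, s) = (½)*(-6) = -3)
(N((5 - 4)*(-3), 2) + 16)*(-17) = (-3 + 16)*(-17) = 13*(-17) = -221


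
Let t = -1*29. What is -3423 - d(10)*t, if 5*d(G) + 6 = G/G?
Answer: -3452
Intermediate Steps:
t = -29
d(G) = -1 (d(G) = -6/5 + (G/G)/5 = -6/5 + (⅕)*1 = -6/5 + ⅕ = -1)
-3423 - d(10)*t = -3423 - (-1)*(-29) = -3423 - 1*29 = -3423 - 29 = -3452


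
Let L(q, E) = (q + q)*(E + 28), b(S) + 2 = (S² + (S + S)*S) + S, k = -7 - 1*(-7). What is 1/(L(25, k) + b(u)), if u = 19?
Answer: 1/2500 ≈ 0.00040000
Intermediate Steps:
k = 0 (k = -7 + 7 = 0)
b(S) = -2 + S + 3*S² (b(S) = -2 + ((S² + (S + S)*S) + S) = -2 + ((S² + (2*S)*S) + S) = -2 + ((S² + 2*S²) + S) = -2 + (3*S² + S) = -2 + (S + 3*S²) = -2 + S + 3*S²)
L(q, E) = 2*q*(28 + E) (L(q, E) = (2*q)*(28 + E) = 2*q*(28 + E))
1/(L(25, k) + b(u)) = 1/(2*25*(28 + 0) + (-2 + 19 + 3*19²)) = 1/(2*25*28 + (-2 + 19 + 3*361)) = 1/(1400 + (-2 + 19 + 1083)) = 1/(1400 + 1100) = 1/2500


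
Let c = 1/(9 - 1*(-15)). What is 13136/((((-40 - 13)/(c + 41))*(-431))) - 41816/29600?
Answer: 5626067917/253557300 ≈ 22.189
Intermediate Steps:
c = 1/24 (c = 1/(9 + 15) = 1/24 ≈ 0.041667)
13136/((((-40 - 13)/(c + 41))*(-431))) - 41816/29600 = 13136/((((-40 - 13)/(1/24 + 41))*(-431))) - 41816/29600 = 13136/((-53/985/24*(-431))) - 41816*1/29600 = 13136/((-53*24/985*(-431))) - 5227/3700 = 13136/((-1272/985*(-431))) - 5227/3700 = 13136/(548232/985) - 5227/3700 = 13136*(985/548232) - 5227/3700 = 1617370/68529 - 5227/3700 = 5626067917/253557300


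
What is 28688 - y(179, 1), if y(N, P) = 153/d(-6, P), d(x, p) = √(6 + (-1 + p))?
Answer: 28688 - 51*√6/2 ≈ 28626.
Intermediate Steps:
d(x, p) = √(5 + p)
y(N, P) = 153/√(5 + P) (y(N, P) = 153/(√(5 + P)) = 153/√(5 + P))
28688 - y(179, 1) = 28688 - 153/√(5 + 1) = 28688 - 153/√6 = 28688 - 153*√6/6 = 28688 - 51*√6/2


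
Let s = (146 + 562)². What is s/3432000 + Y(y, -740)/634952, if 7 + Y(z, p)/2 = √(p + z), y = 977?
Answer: 414362671/2837441750 + √237/317476 ≈ 0.14608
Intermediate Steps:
s = 501264 (s = 708² = 501264)
Y(z, p) = -14 + 2*√(p + z)
s/3432000 + Y(y, -740)/634952 = 501264/3432000 + (-14 + 2*√(-740 + 977))/634952 = 501264*(1/3432000) + (-14 + 2*√237)*(1/634952) = 10443/71500 + (-7/317476 + √237/317476) = 414362671/2837441750 + √237/317476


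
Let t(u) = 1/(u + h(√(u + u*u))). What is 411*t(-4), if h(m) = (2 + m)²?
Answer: -411/4 + 137*√3/2 ≈ 15.895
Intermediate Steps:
t(u) = 1/(u + (2 + √(u + u²))²) (t(u) = 1/(u + (2 + √(u + u*u))²) = 1/(u + (2 + √(u + u²))²))
411*t(-4) = 411/(-4 + (2 + √(-4*(1 - 4)))²) = 411/(-4 + (2 + √(-4*(-3)))²) = 411/(-4 + (2 + √12)²) = 411/(-4 + (2 + 2*√3)²)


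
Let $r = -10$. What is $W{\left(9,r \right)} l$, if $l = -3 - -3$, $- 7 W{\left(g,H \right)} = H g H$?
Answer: $0$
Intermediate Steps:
$W{\left(g,H \right)} = - \frac{g H^{2}}{7}$ ($W{\left(g,H \right)} = - \frac{H g H}{7} = - \frac{g H^{2}}{7}$)
$l = 0$ ($l = -3 + 3 = 0$)
$W{\left(9,r \right)} l = \left(- \frac{1}{7}\right) 9 \left(-10\right)^{2} \cdot 0 = \left(- \frac{1}{7}\right) 9 \cdot 100 \cdot 0 = \left(- \frac{900}{7}\right) 0 = 0$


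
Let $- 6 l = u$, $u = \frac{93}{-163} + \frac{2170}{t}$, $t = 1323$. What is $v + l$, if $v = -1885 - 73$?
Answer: $- \frac{361953589}{184842} \approx -1958.2$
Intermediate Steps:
$v = -1958$ ($v = -1885 - 73 = -1958$)
$u = \frac{32953}{30807}$ ($u = \frac{93}{-163} + \frac{2170}{1323} = 93 \left(- \frac{1}{163}\right) + 2170 \cdot \frac{1}{1323} = - \frac{93}{163} + \frac{310}{189} = \frac{32953}{30807} \approx 1.0697$)
$l = - \frac{32953}{184842}$ ($l = \left(- \frac{1}{6}\right) \frac{32953}{30807} = - \frac{32953}{184842} \approx -0.17828$)
$v + l = -1958 - \frac{32953}{184842} = - \frac{361953589}{184842}$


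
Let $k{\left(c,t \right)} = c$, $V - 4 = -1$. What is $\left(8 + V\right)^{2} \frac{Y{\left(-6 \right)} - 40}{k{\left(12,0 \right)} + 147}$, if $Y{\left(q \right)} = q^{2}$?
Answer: $- \frac{484}{159} \approx -3.044$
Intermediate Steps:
$V = 3$ ($V = 4 - 1 = 3$)
$\left(8 + V\right)^{2} \frac{Y{\left(-6 \right)} - 40}{k{\left(12,0 \right)} + 147} = \left(8 + 3\right)^{2} \frac{\left(-6\right)^{2} - 40}{12 + 147} = 11^{2} \frac{36 - 40}{159} = 121 \left(\left(-4\right) \frac{1}{159}\right) = 121 \left(- \frac{4}{159}\right) = - \frac{484}{159}$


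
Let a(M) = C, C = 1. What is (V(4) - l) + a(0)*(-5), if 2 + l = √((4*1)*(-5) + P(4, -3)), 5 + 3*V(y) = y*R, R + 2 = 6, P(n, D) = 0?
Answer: ⅔ - 2*I*√5 ≈ 0.66667 - 4.4721*I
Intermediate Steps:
R = 4 (R = -2 + 6 = 4)
V(y) = -5/3 + 4*y/3 (V(y) = -5/3 + (y*4)/3 = -5/3 + (4*y)/3 = -5/3 + 4*y/3)
a(M) = 1
l = -2 + 2*I*√5 (l = -2 + √((4*1)*(-5) + 0) = -2 + √(4*(-5) + 0) = -2 + √(-20 + 0) = -2 + √(-20) = -2 + 2*I*√5 ≈ -2.0 + 4.4721*I)
(V(4) - l) + a(0)*(-5) = ((-5/3 + (4/3)*4) - (-2 + 2*I*√5)) + 1*(-5) = ((-5/3 + 16/3) + (2 - 2*I*√5)) - 5 = (11/3 + (2 - 2*I*√5)) - 5 = (17/3 - 2*I*√5) - 5 = ⅔ - 2*I*√5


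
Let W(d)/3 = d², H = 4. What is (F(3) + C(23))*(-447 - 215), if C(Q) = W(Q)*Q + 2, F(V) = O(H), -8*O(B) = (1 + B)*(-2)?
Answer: -48331627/2 ≈ -2.4166e+7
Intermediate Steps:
O(B) = ¼ + B/4 (O(B) = -(1 + B)*(-2)/8 = -(-2 - 2*B)/8 = ¼ + B/4)
W(d) = 3*d²
F(V) = 5/4 (F(V) = ¼ + (¼)*4 = ¼ + 1 = 5/4)
C(Q) = 2 + 3*Q³ (C(Q) = (3*Q²)*Q + 2 = 3*Q³ + 2 = 2 + 3*Q³)
(F(3) + C(23))*(-447 - 215) = (5/4 + (2 + 3*23³))*(-447 - 215) = (5/4 + (2 + 3*12167))*(-662) = (5/4 + (2 + 36501))*(-662) = (5/4 + 36503)*(-662) = (146017/4)*(-662) = -48331627/2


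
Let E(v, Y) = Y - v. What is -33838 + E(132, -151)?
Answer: -34121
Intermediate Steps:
-33838 + E(132, -151) = -33838 + (-151 - 1*132) = -33838 + (-151 - 132) = -33838 - 283 = -34121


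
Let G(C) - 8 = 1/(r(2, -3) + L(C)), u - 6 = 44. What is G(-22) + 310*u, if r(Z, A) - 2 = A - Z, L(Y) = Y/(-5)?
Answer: 108561/7 ≈ 15509.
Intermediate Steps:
L(Y) = -Y/5 (L(Y) = Y*(-⅕) = -Y/5)
u = 50 (u = 6 + 44 = 50)
r(Z, A) = 2 + A - Z (r(Z, A) = 2 + (A - Z) = 2 + A - Z)
G(C) = 8 + 1/(-3 - C/5) (G(C) = 8 + 1/((2 - 3 - 1*2) - C/5) = 8 + 1/((2 - 3 - 2) - C/5) = 8 + 1/(-3 - C/5))
G(-22) + 310*u = (115 + 8*(-22))/(15 - 22) + 310*50 = (115 - 176)/(-7) + 15500 = -⅐*(-61) + 15500 = 61/7 + 15500 = 108561/7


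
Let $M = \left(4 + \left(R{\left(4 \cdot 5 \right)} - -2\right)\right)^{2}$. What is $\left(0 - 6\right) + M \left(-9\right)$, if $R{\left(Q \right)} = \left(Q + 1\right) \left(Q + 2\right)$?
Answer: $-1971222$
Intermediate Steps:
$R{\left(Q \right)} = \left(1 + Q\right) \left(2 + Q\right)$
$M = 219024$ ($M = \left(4 + \left(\left(2 + \left(4 \cdot 5\right)^{2} + 3 \cdot 4 \cdot 5\right) - -2\right)\right)^{2} = \left(4 + \left(\left(2 + 20^{2} + 3 \cdot 20\right) + 2\right)\right)^{2} = \left(4 + \left(\left(2 + 400 + 60\right) + 2\right)\right)^{2} = \left(4 + \left(462 + 2\right)\right)^{2} = \left(4 + 464\right)^{2} = 468^{2} = 219024$)
$\left(0 - 6\right) + M \left(-9\right) = \left(0 - 6\right) + 219024 \left(-9\right) = -6 - 1971216 = -1971222$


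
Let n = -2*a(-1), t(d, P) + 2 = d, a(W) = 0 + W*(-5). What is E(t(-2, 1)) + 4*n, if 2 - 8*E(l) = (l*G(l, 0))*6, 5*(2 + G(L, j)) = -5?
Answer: -195/4 ≈ -48.750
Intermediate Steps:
a(W) = -5*W (a(W) = 0 - 5*W = -5*W)
t(d, P) = -2 + d
G(L, j) = -3 (G(L, j) = -2 + (1/5)*(-5) = -2 - 1 = -3)
n = -10 (n = -(-10)*(-1) = -2*5 = -10)
E(l) = 1/4 + 9*l/4 (E(l) = 1/4 - l*(-3)*6/8 = 1/4 - (-3*l)*6/8 = 1/4 - (-9)*l/4 = 1/4 + 9*l/4)
E(t(-2, 1)) + 4*n = (1/4 + 9*(-2 - 2)/4) + 4*(-10) = (1/4 + (9/4)*(-4)) - 40 = (1/4 - 9) - 40 = -35/4 - 40 = -195/4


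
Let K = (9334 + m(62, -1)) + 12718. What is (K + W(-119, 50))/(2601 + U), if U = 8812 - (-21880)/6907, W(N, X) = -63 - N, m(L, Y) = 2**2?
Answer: 152727584/78851471 ≈ 1.9369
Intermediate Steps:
m(L, Y) = 4
U = 60886364/6907 (U = 8812 - (-21880)/6907 = 8812 - 1*(-21880/6907) = 8812 + 21880/6907 = 60886364/6907 ≈ 8815.2)
K = 22056 (K = (9334 + 4) + 12718 = 9338 + 12718 = 22056)
(K + W(-119, 50))/(2601 + U) = (22056 + (-63 - 1*(-119)))/(2601 + 60886364/6907) = (22056 + (-63 + 119))/(78851471/6907) = (22056 + 56)*(6907/78851471) = 22112*(6907/78851471) = 152727584/78851471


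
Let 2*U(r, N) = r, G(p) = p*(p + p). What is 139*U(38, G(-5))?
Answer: 2641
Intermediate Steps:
G(p) = 2*p**2 (G(p) = p*(2*p) = 2*p**2)
U(r, N) = r/2
139*U(38, G(-5)) = 139*((1/2)*38) = 139*19 = 2641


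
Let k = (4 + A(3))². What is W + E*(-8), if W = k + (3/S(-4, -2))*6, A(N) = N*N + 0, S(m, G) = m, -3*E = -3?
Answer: 313/2 ≈ 156.50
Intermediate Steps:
E = 1 (E = -⅓*(-3) = 1)
A(N) = N² (A(N) = N² + 0 = N²)
k = 169 (k = (4 + 3²)² = (4 + 9)² = 13² = 169)
W = 329/2 (W = 169 + (3/(-4))*6 = 169 + (3*(-¼))*6 = 169 - ¾*6 = 169 - 9/2 = 329/2 ≈ 164.50)
W + E*(-8) = 329/2 + 1*(-8) = 329/2 - 8 = 313/2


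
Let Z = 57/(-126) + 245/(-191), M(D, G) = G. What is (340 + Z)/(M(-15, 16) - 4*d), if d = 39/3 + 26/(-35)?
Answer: -13567805/1324776 ≈ -10.242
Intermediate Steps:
d = 429/35 (d = 39*(⅓) + 26*(-1/35) = 13 - 26/35 = 429/35 ≈ 12.257)
Z = -13919/8022 (Z = 57*(-1/126) + 245*(-1/191) = -19/42 - 245/191 = -13919/8022 ≈ -1.7351)
(340 + Z)/(M(-15, 16) - 4*d) = (340 - 13919/8022)/(16 - 4*429/35) = 2713561/(8022*(16 - 1716/35)) = 2713561/(8022*(-1156/35)) = (2713561/8022)*(-35/1156) = -13567805/1324776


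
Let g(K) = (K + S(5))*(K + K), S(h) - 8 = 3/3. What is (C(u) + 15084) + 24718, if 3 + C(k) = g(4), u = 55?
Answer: 39903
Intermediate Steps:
S(h) = 9 (S(h) = 8 + 3/3 = 8 + 3*(⅓) = 8 + 1 = 9)
g(K) = 2*K*(9 + K) (g(K) = (K + 9)*(K + K) = (9 + K)*(2*K) = 2*K*(9 + K))
C(k) = 101 (C(k) = -3 + 2*4*(9 + 4) = -3 + 2*4*13 = -3 + 104 = 101)
(C(u) + 15084) + 24718 = (101 + 15084) + 24718 = 15185 + 24718 = 39903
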